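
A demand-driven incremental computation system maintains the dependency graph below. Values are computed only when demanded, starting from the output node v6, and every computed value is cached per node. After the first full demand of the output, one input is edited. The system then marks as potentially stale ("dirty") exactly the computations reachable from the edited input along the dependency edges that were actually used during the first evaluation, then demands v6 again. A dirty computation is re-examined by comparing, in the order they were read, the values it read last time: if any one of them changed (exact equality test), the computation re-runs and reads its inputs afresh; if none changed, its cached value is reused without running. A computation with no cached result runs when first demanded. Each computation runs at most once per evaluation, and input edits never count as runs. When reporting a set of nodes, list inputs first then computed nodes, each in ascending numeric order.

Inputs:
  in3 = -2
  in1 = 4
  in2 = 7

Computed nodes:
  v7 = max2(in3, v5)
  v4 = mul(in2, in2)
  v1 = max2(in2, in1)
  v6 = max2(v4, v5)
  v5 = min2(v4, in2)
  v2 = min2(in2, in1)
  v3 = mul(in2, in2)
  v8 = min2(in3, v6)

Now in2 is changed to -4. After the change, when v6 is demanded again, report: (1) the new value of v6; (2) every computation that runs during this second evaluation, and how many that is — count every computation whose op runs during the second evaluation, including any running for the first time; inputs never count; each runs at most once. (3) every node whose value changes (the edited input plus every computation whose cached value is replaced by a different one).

New value of v6: 16.
Computations that run: v4, v5, v6 — 3 in total.
Values that change: in2, v4, v5, v6.

First evaluation (everything demanded from the output):
  v4 = mul(7, 7) = 49
  v5 = min2(49, 7) = 7
  v6 = max2(49, 7) = 49

Propagation after the edit:
  v4: runs — in2 7->-4; in2 7->-4; result 16.
  v5: runs — v4 49->16; in2 7->-4; result -4.
  v6: runs — v4 49->16; v5 7->-4; result 16.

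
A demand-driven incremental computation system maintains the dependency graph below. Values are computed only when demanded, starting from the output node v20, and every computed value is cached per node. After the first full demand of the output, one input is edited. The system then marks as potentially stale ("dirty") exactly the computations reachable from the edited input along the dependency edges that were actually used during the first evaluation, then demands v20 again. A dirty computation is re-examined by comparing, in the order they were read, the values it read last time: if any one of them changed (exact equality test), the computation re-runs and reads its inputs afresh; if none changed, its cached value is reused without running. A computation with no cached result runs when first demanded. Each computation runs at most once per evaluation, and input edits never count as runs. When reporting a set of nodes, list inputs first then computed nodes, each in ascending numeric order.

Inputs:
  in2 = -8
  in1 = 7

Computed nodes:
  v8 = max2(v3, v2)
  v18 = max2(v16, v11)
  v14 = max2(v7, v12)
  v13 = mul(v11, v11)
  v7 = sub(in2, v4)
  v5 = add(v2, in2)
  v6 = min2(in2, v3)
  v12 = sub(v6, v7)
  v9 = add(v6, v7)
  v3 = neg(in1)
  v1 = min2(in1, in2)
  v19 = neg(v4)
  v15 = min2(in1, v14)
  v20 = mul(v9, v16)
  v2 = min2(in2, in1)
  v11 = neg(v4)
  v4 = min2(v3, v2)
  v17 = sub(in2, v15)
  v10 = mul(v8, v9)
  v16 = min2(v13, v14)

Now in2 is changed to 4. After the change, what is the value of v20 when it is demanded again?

First evaluation (everything demanded from the output):
  v2 = min2(-8, 7) = -8
  v3 = neg(7) = -7
  v4 = min2(-7, -8) = -8
  v6 = min2(-8, -7) = -8
  v7 = sub(-8, -8) = 0
  v9 = add(-8, 0) = -8
  v11 = neg(-8) = 8
  v12 = sub(-8, 0) = -8
  v13 = mul(8, 8) = 64
  v14 = max2(0, -8) = 0
  v16 = min2(64, 0) = 0
  v20 = mul(-8, 0) = 0

Propagation after the edit:
  v2: runs — in2 -8->4; result 4.
  v4: runs — v2 -8->4; result -7.
  v6: runs — in2 -8->4; result -7.
  v7: runs — in2 -8->4; v4 -8->-7; result 11.
  v9: runs — v6 -8->-7; v7 0->11; result 4.
  v11: runs — v4 -8->-7; result 7.
  v12: runs — v6 -8->-7; v7 0->11; result -18.
  v13: runs — v11 8->7; v11 8->7; result 49.
  v14: runs — v7 0->11; v12 -8->-18; result 11.
  v16: runs — v13 64->49; v14 0->11; result 11.
  v20: runs — v9 -8->4; v16 0->11; result 44.

New value of v20: 44.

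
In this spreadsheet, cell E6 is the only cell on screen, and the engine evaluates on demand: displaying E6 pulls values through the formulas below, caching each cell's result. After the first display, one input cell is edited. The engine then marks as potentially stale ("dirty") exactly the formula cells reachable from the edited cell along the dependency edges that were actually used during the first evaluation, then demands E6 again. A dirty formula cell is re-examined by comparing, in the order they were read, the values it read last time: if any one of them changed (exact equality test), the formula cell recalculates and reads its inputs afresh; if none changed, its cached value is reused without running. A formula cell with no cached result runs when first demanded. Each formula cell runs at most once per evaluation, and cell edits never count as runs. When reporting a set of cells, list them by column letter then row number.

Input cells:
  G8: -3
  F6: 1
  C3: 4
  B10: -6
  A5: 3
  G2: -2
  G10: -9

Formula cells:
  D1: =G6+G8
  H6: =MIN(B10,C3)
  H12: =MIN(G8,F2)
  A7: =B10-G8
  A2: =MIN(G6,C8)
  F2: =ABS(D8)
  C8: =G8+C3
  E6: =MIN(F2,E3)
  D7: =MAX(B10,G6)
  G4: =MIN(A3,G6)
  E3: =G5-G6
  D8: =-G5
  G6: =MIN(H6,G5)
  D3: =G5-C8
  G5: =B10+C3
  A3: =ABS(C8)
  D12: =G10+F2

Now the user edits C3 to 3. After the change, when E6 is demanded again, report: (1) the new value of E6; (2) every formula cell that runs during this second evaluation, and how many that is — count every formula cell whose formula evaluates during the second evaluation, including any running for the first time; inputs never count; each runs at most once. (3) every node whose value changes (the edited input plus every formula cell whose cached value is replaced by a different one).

E6 now evaluates to 3.
Run set: D8, E3, E6, F2, G5, G6, H6 (7 run).
Changed values: C3, D8, E3, E6, F2, G5.

Initial pass — values computed on the first demand:
  G5 = -6 + 4 = -2
  D8 = -(-2) = 2
  F2 = ABS(2) = 2
  H6 = MIN(-6, 4) = -6
  G6 = MIN(-6, -2) = -6
  E3 = -2 - -6 = 4
  E6 = MIN(2, 4) = 2

Second demand — change propagation:
  G5: re-runs because C3 4->3; new result -3.
  D8: re-runs because G5 -2->-3; new result 3.
  F2: re-runs because D8 2->3; new result 3.
  H6: re-runs because C3 4->3; new result -6 (unchanged).
  G6: re-runs because G5 -2->-3; new result -6 (unchanged).
  E3: re-runs because G5 -2->-3; new result 3.
  E6: re-runs because F2 2->3; E3 4->3; new result 3.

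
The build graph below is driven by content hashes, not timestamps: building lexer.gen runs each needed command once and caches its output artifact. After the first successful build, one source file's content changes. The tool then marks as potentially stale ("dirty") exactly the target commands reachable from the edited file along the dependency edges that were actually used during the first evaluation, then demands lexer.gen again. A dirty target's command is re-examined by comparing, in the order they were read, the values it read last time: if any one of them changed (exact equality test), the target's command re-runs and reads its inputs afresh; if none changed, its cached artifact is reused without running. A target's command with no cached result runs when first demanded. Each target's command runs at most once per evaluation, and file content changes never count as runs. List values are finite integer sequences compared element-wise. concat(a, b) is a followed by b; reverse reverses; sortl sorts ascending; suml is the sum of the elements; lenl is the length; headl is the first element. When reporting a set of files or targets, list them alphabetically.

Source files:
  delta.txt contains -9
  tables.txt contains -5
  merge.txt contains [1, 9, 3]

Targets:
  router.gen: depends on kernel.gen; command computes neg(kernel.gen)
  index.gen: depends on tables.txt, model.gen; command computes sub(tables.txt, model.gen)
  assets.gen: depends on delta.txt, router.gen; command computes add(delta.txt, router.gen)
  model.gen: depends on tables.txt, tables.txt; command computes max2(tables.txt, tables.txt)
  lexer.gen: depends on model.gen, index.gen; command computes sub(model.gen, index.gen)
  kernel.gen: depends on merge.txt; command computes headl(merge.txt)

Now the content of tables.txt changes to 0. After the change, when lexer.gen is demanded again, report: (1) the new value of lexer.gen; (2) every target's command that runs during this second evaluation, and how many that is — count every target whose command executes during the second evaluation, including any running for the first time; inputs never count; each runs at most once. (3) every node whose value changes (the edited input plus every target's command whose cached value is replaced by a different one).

Initial pass — values computed on the first demand:
  model.gen = max2(-5, -5) = -5
  index.gen = sub(-5, -5) = 0
  lexer.gen = sub(-5, 0) = -5

Second demand — change propagation:
  model.gen: re-runs because tables.txt -5->0; tables.txt -5->0; new result 0.
  index.gen: re-runs because tables.txt -5->0; model.gen -5->0; new result 0 (unchanged).
  lexer.gen: re-runs because model.gen -5->0; new result 0.

lexer.gen now evaluates to 0.
Run set: index.gen, lexer.gen, model.gen (3 run).
Changed values: lexer.gen, model.gen, tables.txt.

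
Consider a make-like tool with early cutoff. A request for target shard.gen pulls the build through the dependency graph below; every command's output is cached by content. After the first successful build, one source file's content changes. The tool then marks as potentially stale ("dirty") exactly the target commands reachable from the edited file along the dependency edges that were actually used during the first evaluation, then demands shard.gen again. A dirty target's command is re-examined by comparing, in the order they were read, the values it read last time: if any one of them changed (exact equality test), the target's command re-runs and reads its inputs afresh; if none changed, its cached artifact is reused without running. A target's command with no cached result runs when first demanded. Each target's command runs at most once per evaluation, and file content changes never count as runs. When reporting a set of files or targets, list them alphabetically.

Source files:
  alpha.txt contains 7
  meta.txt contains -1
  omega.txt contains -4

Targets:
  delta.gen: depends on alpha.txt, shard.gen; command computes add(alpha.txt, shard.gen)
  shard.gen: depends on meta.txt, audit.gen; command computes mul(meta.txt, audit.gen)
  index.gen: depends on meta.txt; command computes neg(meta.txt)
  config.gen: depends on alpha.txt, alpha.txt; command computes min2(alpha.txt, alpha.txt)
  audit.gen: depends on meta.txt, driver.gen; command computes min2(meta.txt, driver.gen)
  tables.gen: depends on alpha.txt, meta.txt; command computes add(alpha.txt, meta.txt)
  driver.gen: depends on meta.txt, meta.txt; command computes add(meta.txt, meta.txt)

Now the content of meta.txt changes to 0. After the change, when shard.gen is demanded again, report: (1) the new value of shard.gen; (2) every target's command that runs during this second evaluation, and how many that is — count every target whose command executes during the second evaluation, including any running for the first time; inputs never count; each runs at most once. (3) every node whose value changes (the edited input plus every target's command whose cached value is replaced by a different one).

First demand of the output computes:
  driver.gen = add(-1, -1) = -2
  audit.gen = min2(-1, -2) = -2
  shard.gen = mul(-1, -2) = 2

After the edit, cleaning proceeds:
  driver.gen: a read changed (meta.txt -1->0; meta.txt -1->0) — executes, giving 0.
  audit.gen: a read changed (meta.txt -1->0; driver.gen -2->0) — executes, giving 0.
  shard.gen: a read changed (meta.txt -1->0; audit.gen -2->0) — executes, giving 0.

Demanding shard.gen again yields 0.
3 target commands run: audit.gen, driver.gen, shard.gen.
The nodes whose values change: audit.gen, driver.gen, meta.txt, shard.gen.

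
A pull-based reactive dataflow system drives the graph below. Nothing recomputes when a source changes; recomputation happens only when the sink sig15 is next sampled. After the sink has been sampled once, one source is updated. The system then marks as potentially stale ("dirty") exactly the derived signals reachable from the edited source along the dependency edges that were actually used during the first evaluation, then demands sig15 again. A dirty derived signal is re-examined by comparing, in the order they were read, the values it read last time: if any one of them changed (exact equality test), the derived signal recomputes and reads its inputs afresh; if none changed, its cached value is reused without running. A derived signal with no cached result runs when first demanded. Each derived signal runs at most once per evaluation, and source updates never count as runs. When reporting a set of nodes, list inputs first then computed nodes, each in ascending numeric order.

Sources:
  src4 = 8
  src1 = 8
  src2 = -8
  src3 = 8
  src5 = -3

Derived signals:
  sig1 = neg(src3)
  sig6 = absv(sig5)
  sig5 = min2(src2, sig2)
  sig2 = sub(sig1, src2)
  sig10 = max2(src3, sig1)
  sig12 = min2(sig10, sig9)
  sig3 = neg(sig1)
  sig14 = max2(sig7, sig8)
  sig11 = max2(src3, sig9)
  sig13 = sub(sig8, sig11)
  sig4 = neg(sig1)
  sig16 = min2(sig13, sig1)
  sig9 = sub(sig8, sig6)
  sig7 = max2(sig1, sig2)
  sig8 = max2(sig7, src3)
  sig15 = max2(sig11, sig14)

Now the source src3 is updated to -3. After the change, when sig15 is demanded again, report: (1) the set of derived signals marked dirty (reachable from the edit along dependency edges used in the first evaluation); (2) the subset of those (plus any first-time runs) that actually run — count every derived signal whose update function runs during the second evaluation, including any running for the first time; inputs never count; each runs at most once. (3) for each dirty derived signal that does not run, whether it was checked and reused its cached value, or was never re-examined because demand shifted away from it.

Marked dirty: sig1, sig2, sig5, sig6, sig7, sig8, sig9, sig11, sig14, sig15.
Derived signals that run: sig1, sig2, sig5, sig7, sig8, sig9, sig11, sig14, sig15 — 9 in total.
Checked but reused from cache: sig6.
Key observation: the cutoff stops propagation at sig6 — its inputs' values are unchanged, so it reuses its cache.

First evaluation (everything demanded from the output):
  sig1 = neg(8) = -8
  sig2 = sub(-8, -8) = 0
  sig5 = min2(-8, 0) = -8
  sig6 = absv(-8) = 8
  sig7 = max2(-8, 0) = 0
  sig8 = max2(0, 8) = 8
  sig9 = sub(8, 8) = 0
  sig11 = max2(8, 0) = 8
  sig14 = max2(0, 8) = 8
  sig15 = max2(8, 8) = 8

Propagation after the edit:
  sig1: runs — src3 8->-3; result 3.
  sig2: runs — sig1 -8->3; result 11.
  sig5: runs — sig2 0->11; result -8 (same value as before).
  sig6: checked — values it read are unchanged (sig5 unchanged); reused cached 8 without running.
  sig7: runs — sig1 -8->3; sig2 0->11; result 11.
  sig8: runs — sig7 0->11; src3 8->-3; result 11.
  sig9: runs — sig8 8->11; result 3.
  sig11: runs — src3 8->-3; sig9 0->3; result 3.
  sig14: runs — sig7 0->11; sig8 8->11; result 11.
  sig15: runs — sig11 8->3; sig14 8->11; result 11.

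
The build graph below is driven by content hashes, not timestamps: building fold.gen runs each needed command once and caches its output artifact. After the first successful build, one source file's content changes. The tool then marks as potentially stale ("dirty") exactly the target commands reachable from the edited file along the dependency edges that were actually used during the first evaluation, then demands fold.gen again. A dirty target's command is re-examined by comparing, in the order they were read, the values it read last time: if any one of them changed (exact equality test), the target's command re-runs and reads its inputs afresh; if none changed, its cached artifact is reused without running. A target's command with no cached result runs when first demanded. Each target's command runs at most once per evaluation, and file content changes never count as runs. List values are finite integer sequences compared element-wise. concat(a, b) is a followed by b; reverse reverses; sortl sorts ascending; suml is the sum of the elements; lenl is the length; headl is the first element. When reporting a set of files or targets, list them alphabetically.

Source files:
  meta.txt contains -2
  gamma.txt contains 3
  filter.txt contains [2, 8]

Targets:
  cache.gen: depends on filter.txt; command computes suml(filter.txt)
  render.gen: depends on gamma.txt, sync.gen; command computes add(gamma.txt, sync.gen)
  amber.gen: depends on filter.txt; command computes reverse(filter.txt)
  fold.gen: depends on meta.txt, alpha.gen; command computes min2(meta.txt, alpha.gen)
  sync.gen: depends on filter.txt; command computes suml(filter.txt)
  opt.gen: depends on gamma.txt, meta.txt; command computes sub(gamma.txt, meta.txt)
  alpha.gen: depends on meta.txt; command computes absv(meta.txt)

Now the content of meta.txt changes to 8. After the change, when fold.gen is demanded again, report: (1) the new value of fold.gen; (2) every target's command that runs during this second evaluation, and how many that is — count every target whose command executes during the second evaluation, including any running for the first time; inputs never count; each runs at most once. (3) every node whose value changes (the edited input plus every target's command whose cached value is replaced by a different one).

fold.gen now evaluates to 8.
Run set: alpha.gen, fold.gen (2 run).
Changed values: alpha.gen, fold.gen, meta.txt.

Initial pass — values computed on the first demand:
  alpha.gen = absv(-2) = 2
  fold.gen = min2(-2, 2) = -2

Second demand — change propagation:
  alpha.gen: re-runs because meta.txt -2->8; new result 8.
  fold.gen: re-runs because meta.txt -2->8; alpha.gen 2->8; new result 8.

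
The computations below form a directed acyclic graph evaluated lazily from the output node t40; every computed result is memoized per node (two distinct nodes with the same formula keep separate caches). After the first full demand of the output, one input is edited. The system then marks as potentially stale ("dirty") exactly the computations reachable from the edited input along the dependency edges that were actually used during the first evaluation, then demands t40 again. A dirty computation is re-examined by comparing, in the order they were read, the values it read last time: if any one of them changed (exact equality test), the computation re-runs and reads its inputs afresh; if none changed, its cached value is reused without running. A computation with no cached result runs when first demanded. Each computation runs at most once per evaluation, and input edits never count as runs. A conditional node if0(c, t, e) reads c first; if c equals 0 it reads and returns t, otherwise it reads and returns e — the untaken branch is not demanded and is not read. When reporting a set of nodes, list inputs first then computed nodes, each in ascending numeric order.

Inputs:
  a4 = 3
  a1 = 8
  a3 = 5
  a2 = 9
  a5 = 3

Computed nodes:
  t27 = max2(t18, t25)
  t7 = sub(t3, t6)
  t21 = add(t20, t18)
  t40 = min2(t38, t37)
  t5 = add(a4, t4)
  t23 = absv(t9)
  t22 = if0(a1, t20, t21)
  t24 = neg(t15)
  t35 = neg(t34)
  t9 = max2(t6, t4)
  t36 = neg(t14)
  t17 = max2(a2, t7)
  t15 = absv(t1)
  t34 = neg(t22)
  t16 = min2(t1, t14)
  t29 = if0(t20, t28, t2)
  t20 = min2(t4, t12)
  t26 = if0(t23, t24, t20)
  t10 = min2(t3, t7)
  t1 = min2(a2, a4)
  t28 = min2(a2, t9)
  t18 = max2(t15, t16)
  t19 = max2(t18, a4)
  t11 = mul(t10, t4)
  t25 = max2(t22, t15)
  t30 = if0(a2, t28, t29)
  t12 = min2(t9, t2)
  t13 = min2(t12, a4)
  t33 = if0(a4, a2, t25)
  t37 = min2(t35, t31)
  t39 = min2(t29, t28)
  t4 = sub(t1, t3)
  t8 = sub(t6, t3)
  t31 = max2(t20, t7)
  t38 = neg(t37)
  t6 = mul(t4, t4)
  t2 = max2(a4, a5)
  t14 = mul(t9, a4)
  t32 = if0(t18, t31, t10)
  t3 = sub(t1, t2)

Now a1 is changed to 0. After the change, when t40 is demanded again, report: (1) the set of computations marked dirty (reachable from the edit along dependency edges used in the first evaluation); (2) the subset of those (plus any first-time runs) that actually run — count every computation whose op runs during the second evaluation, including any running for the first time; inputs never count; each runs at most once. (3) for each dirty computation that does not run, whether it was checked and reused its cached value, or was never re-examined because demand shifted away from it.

First demand of the output computes:
  t1 = min2(9, 3) = 3
  t2 = max2(3, 3) = 3
  t3 = sub(3, 3) = 0
  t4 = sub(3, 0) = 3
  t6 = mul(3, 3) = 9
  t7 = sub(0, 9) = -9
  t9 = max2(9, 3) = 9
  t12 = min2(9, 3) = 3
  t14 = mul(9, 3) = 27
  t15 = absv(3) = 3
  t16 = min2(3, 27) = 3
  t18 = max2(3, 3) = 3
  t20 = min2(3, 3) = 3
  t21 = add(3, 3) = 6
  t22 = if0(a1=8 -> else branch t21) = 6
  t31 = max2(3, -9) = 3
  t34 = neg(6) = -6
  t35 = neg(-6) = 6
  t37 = min2(6, 3) = 3
  t38 = neg(3) = -3
  t40 = min2(-3, 3) = -3

After the edit, cleaning proceeds:
  t22: a read changed (a1 8->0) — executes, giving 3.
  t34: a read changed (t22 6->3) — executes, giving -3.
  t35: a read changed (t34 -6->-3) — executes, giving 3.
  t37: a read changed (t35 6->3) — executes, giving 3 — identical to its old value.
  t38: dirty, but its reads are unchanged (t37 unchanged); cached -3 stands.
  t40: dirty, but its reads are unchanged (t38 unchanged, t37 unchanged); cached -3 stands.

Note the absorption at t37: it re-runs yet its value is the same, leaving the output's value untouched.

The edit dirties: t22, t34, t35, t37, t38, t40.
4 computations run: t22, t34, t35, t37.
Cache hits after checking: t38, t40.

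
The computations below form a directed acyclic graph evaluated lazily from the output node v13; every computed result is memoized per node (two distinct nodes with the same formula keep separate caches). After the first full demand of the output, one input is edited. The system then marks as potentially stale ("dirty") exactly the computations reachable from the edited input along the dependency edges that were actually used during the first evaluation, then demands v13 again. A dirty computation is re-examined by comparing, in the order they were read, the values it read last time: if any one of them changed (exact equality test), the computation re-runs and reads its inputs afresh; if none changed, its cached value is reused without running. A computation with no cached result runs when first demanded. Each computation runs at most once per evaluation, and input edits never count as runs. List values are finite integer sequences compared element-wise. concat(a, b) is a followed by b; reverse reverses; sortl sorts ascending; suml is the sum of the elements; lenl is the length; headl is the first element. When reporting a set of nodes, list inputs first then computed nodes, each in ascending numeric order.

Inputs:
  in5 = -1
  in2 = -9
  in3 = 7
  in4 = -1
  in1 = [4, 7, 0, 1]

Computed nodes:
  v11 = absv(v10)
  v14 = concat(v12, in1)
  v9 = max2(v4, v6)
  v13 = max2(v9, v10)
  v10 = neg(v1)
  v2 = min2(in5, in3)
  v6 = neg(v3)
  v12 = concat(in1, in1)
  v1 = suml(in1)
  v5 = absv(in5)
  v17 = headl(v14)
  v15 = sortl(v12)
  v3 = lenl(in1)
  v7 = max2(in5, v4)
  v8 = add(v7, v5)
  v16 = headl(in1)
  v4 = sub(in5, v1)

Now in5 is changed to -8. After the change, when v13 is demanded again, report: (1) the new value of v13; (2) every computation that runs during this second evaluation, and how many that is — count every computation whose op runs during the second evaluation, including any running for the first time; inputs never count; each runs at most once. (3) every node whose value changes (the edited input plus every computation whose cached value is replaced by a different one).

Demanding v13 again yields -4.
2 computations run: v4, v9.
The nodes whose values change: in5, v4.
Note the absorption at v9: it re-runs yet its value is the same, leaving the output's value untouched.

First demand of the output computes:
  v1 = suml([4, 7, 0, 1]) = 12
  v3 = lenl([4, 7, 0, 1]) = 4
  v4 = sub(-1, 12) = -13
  v6 = neg(4) = -4
  v9 = max2(-13, -4) = -4
  v10 = neg(12) = -12
  v13 = max2(-4, -12) = -4

After the edit, cleaning proceeds:
  v4: a read changed (in5 -1->-8) — executes, giving -20.
  v9: a read changed (v4 -13->-20) — executes, giving -4 — identical to its old value.
  v13: dirty, but its reads are unchanged (v9 unchanged, v10 unchanged); cached -4 stands.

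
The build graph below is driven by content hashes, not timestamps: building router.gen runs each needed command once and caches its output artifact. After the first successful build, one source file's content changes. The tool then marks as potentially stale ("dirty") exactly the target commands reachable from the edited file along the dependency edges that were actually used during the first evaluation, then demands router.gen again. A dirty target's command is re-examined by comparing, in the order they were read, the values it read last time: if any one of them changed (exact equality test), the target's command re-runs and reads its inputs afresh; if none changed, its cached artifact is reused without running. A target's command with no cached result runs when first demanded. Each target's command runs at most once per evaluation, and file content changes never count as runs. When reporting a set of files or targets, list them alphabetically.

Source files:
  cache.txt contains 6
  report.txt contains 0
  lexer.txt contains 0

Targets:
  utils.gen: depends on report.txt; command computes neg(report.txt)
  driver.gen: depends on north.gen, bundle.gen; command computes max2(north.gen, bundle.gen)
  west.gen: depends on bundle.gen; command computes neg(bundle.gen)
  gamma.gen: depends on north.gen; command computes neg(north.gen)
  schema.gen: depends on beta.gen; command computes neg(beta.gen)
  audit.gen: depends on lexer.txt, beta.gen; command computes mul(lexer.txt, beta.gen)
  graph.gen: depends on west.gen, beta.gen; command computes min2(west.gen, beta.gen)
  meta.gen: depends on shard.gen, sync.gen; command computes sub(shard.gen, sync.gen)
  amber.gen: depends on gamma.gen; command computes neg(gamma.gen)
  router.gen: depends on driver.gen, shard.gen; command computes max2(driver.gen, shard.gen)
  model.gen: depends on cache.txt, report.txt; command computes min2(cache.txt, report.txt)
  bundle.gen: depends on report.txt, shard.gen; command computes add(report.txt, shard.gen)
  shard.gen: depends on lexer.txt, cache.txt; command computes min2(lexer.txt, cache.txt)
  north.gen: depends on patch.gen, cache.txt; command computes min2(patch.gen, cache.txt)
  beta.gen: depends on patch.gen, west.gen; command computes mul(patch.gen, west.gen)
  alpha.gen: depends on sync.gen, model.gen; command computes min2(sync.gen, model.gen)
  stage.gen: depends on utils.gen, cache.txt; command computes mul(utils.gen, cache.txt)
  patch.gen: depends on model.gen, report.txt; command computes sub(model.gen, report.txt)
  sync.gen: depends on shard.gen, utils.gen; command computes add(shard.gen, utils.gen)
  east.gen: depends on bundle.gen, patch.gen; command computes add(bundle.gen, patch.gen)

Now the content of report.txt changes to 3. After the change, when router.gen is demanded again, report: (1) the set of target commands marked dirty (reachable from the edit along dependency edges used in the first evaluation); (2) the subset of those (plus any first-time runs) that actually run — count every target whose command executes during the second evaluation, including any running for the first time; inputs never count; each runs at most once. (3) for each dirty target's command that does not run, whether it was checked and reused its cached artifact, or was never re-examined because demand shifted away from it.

Dirty set: bundle.gen, driver.gen, model.gen, north.gen, patch.gen, router.gen.
Run set: bundle.gen, driver.gen, model.gen, patch.gen, router.gen (5 run).
Re-examined without running (cache reused): north.gen.
The important point: at north.gen every value read last time is unchanged, so the dirty flag clears without a run.

Initial pass — values computed on the first demand:
  model.gen = min2(6, 0) = 0
  patch.gen = sub(0, 0) = 0
  north.gen = min2(0, 6) = 0
  shard.gen = min2(0, 6) = 0
  bundle.gen = add(0, 0) = 0
  driver.gen = max2(0, 0) = 0
  router.gen = max2(0, 0) = 0

Second demand — change propagation:
  bundle.gen: re-runs because report.txt 0->3; new result 3.
  model.gen: re-runs because report.txt 0->3; new result 3.
  patch.gen: re-runs because model.gen 0->3; report.txt 0->3; new result 0 (unchanged).
  north.gen: re-examined; everything it read last time is the same (patch.gen unchanged, cache.txt unchanged) — cache 0 kept, no run.
  driver.gen: re-runs because bundle.gen 0->3; new result 3.
  router.gen: re-runs because driver.gen 0->3; new result 3.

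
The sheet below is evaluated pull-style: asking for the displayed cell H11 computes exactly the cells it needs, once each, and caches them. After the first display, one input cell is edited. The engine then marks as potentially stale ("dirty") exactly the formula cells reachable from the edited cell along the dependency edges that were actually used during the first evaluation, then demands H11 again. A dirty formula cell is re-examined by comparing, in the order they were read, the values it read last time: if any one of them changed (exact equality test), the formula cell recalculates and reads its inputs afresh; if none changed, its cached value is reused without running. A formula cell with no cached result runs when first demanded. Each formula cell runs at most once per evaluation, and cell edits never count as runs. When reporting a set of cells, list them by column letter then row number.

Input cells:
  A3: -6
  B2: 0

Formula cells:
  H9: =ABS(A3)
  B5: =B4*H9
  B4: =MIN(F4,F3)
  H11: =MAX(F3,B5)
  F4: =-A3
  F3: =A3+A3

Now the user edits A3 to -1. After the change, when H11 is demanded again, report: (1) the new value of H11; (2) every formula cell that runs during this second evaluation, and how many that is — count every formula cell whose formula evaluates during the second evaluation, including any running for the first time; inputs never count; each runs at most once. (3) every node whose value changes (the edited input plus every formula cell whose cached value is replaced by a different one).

Demanding H11 again yields -2.
6 formula cells run: B4, B5, F3, F4, H9, H11.
The nodes whose values change: A3, B4, B5, F3, F4, H9, H11.

First demand of the output computes:
  F3 = -6 + -6 = -12
  F4 = -(-6) = 6
  B4 = MIN(6, -12) = -12
  H9 = ABS(-6) = 6
  B5 = -12 * 6 = -72
  H11 = MAX(-12, -72) = -12

After the edit, cleaning proceeds:
  F3: a read changed (A3 -6->-1; A3 -6->-1) — executes, giving -2.
  F4: a read changed (A3 -6->-1) — executes, giving 1.
  B4: a read changed (F4 6->1; F3 -12->-2) — executes, giving -2.
  H9: a read changed (A3 -6->-1) — executes, giving 1.
  B5: a read changed (B4 -12->-2; H9 6->1) — executes, giving -2.
  H11: a read changed (F3 -12->-2; B5 -72->-2) — executes, giving -2.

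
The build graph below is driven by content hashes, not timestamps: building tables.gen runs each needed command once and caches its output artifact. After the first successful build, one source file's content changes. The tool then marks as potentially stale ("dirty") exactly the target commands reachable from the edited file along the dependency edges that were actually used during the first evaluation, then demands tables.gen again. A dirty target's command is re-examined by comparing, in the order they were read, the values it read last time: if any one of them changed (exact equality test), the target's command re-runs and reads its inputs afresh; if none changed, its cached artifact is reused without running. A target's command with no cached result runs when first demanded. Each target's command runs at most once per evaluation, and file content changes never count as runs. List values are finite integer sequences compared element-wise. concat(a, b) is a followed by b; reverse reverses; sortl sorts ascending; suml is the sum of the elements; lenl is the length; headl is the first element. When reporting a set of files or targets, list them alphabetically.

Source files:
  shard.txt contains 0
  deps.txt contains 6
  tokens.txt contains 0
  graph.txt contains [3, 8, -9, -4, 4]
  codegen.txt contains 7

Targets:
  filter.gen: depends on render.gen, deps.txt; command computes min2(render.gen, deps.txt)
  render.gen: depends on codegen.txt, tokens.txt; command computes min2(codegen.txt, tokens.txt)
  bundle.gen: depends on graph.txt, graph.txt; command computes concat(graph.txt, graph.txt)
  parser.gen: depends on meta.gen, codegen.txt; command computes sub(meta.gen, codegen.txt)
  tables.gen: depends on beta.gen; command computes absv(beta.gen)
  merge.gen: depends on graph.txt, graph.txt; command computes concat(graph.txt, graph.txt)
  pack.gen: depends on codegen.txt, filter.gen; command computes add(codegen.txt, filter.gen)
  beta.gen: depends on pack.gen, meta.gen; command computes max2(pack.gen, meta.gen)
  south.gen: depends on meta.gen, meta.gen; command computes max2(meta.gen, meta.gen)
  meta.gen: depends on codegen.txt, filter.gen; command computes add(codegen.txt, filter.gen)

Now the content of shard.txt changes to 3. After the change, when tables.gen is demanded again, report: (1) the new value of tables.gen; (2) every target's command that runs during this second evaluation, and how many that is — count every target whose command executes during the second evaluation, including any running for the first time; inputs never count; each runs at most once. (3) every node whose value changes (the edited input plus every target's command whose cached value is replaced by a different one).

tables.gen now evaluates to 7.
Run set: none (0 run).
Changed values: shard.txt.
The important point: nothing the output needs ever reads shard.txt, so the edit is invisible to it.

Initial pass — values computed on the first demand:
  render.gen = min2(7, 0) = 0
  filter.gen = min2(0, 6) = 0
  meta.gen = add(7, 0) = 7
  pack.gen = add(7, 0) = 7
  beta.gen = max2(7, 7) = 7
  tables.gen = absv(7) = 7

Second demand — change propagation:
  no demanded computation ever read shard.txt, so the edit dirties nothing and nothing runs.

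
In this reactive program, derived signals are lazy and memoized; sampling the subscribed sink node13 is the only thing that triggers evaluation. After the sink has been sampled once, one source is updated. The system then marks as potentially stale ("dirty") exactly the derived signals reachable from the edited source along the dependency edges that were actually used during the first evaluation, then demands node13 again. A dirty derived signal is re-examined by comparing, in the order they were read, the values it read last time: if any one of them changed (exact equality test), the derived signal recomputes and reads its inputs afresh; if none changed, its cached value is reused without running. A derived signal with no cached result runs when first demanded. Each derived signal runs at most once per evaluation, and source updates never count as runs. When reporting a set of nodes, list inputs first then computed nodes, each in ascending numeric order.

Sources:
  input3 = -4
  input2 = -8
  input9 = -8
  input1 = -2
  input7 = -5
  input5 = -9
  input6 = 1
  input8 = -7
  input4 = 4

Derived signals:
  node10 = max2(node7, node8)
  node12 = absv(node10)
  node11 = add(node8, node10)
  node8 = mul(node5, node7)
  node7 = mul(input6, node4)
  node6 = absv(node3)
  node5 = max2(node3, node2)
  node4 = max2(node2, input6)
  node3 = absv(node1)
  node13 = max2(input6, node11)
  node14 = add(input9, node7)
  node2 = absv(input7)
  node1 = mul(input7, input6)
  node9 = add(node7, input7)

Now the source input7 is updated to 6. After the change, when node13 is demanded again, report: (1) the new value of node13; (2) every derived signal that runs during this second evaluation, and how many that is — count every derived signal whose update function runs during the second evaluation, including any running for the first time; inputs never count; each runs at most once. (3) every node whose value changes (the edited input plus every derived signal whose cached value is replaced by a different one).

Demanding node13 again yields 72.
10 derived signals run: node1, node2, node3, node4, node5, node7, node8, node10, node11, node13.
The nodes whose values change: input7, node1, node2, node3, node4, node5, node7, node8, node10, node11, node13.

First demand of the output computes:
  node1 = mul(-5, 1) = -5
  node2 = absv(-5) = 5
  node3 = absv(-5) = 5
  node4 = max2(5, 1) = 5
  node5 = max2(5, 5) = 5
  node7 = mul(1, 5) = 5
  node8 = mul(5, 5) = 25
  node10 = max2(5, 25) = 25
  node11 = add(25, 25) = 50
  node13 = max2(1, 50) = 50

After the edit, cleaning proceeds:
  node1: a read changed (input7 -5->6) — executes, giving 6.
  node2: a read changed (input7 -5->6) — executes, giving 6.
  node3: a read changed (node1 -5->6) — executes, giving 6.
  node4: a read changed (node2 5->6) — executes, giving 6.
  node5: a read changed (node3 5->6; node2 5->6) — executes, giving 6.
  node7: a read changed (node4 5->6) — executes, giving 6.
  node8: a read changed (node5 5->6; node7 5->6) — executes, giving 36.
  node10: a read changed (node7 5->6; node8 25->36) — executes, giving 36.
  node11: a read changed (node8 25->36; node10 25->36) — executes, giving 72.
  node13: a read changed (node11 50->72) — executes, giving 72.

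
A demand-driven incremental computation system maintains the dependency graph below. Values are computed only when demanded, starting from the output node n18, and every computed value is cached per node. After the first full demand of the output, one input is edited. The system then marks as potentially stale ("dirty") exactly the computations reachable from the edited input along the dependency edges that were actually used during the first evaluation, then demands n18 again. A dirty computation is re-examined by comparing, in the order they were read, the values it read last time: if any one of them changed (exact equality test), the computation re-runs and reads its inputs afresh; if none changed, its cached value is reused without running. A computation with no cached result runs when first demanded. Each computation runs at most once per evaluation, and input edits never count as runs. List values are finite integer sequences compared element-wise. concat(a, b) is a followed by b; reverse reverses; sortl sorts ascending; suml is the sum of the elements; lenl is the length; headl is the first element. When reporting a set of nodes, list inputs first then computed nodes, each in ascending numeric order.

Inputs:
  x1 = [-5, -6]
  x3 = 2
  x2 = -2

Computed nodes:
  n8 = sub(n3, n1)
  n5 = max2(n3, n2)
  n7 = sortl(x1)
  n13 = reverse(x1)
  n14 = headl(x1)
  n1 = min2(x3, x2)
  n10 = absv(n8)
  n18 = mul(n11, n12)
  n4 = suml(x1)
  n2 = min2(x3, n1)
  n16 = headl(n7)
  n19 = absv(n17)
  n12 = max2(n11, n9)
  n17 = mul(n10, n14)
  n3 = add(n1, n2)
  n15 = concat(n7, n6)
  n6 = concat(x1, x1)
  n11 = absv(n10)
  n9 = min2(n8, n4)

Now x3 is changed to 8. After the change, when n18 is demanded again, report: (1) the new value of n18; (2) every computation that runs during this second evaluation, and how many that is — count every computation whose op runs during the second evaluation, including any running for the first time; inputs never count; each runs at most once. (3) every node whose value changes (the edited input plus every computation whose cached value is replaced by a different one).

First evaluation (everything demanded from the output):
  n1 = min2(2, -2) = -2
  n2 = min2(2, -2) = -2
  n3 = add(-2, -2) = -4
  n4 = suml([-5, -6]) = -11
  n8 = sub(-4, -2) = -2
  n9 = min2(-2, -11) = -11
  n10 = absv(-2) = 2
  n11 = absv(2) = 2
  n12 = max2(2, -11) = 2
  n18 = mul(2, 2) = 4

Propagation after the edit:
  n1: runs — x3 2->8; result -2 (same value as before).
  n2: runs — x3 2->8; result -2 (same value as before).
  n3: checked — values it read are unchanged (n1 unchanged, n2 unchanged); reused cached -4 without running.
  n8: checked — values it read are unchanged (n3 unchanged, n1 unchanged); reused cached -2 without running.
  n9: checked — values it read are unchanged (n8 unchanged, n4 unchanged); reused cached -11 without running.
  n10: checked — values it read are unchanged (n8 unchanged); reused cached 2 without running.
  n11: checked — values it read are unchanged (n10 unchanged); reused cached 2 without running.
  n12: checked — values it read are unchanged (n11 unchanged, n9 unchanged); reused cached 2 without running.
  n18: checked — values it read are unchanged (n11 unchanged, n12 unchanged); reused cached 4 without running.

Key observation: the cutoff stops propagation at n3 — its inputs' values are unchanged, so it reuses its cache.

New value of n18: 4.
Computations that run: n1, n2 — 2 in total.
Values that change: x3.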